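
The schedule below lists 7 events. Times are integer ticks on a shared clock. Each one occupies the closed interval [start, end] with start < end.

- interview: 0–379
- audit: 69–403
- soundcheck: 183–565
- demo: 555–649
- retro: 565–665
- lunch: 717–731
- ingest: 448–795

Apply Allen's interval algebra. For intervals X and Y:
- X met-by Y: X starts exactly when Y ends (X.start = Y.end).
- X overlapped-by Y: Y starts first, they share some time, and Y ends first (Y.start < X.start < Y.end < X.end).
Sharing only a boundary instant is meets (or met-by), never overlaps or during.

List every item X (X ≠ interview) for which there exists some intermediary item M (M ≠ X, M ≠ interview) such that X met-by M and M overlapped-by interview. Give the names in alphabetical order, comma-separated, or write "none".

retro

Target interview = [0, 379].
Intermediaries M with M overlapped-by interview: audit, soundcheck.
Via audit — items with X met-by audit: none.
Via soundcheck — items with X met-by soundcheck: retro.
Union: retro.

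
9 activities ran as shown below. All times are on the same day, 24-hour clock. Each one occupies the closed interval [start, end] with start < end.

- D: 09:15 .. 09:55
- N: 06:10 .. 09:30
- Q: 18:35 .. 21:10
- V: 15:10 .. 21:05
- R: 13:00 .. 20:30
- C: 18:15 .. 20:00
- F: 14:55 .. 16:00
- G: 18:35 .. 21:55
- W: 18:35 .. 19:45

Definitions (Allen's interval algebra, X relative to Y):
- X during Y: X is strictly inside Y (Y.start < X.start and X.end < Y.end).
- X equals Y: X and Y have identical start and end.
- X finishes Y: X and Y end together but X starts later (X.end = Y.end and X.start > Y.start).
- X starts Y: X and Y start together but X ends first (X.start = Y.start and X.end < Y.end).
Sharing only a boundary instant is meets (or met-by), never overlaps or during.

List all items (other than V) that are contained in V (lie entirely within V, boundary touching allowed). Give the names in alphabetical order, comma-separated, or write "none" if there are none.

Target V = [15:10, 21:05].
C [18:15, 20:00] → during → yes.
D [09:15, 09:55] → before → no.
F [14:55, 16:00] → overlaps → no.
G [18:35, 21:55] → overlapped-by → no.
N [06:10, 09:30] → before → no.
Q [18:35, 21:10] → overlapped-by → no.
R [13:00, 20:30] → overlaps → no.
W [18:35, 19:45] → during → yes.
Result: C, W.

C, W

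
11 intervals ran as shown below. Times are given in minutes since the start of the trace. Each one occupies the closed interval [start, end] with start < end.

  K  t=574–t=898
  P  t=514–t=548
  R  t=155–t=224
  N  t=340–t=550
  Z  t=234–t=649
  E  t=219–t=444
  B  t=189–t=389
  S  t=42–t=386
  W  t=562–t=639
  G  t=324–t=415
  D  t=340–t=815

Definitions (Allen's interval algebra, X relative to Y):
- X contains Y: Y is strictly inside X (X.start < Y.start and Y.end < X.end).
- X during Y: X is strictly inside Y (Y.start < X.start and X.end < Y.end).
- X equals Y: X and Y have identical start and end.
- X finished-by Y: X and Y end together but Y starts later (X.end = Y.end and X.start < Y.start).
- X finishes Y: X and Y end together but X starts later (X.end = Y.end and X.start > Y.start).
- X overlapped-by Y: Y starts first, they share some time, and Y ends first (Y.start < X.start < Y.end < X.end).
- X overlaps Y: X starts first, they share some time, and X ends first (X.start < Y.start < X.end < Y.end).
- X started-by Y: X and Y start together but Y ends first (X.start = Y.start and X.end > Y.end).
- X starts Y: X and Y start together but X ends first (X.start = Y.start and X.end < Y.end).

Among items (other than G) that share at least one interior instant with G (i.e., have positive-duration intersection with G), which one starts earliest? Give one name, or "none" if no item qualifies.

S

Target G = [t=324, t=415].
B [t=189, t=389] → overlaps → candidate.
D [t=340, t=815] → overlapped-by → candidate.
E [t=219, t=444] → contains → candidate.
K [t=574, t=898] → after → excluded.
N [t=340, t=550] → overlapped-by → candidate.
P [t=514, t=548] → after → excluded.
R [t=155, t=224] → before → excluded.
S [t=42, t=386] → overlaps → candidate.
W [t=562, t=639] → after → excluded.
Z [t=234, t=649] → contains → candidate.
Among candidates, earliest start is t=42 → S.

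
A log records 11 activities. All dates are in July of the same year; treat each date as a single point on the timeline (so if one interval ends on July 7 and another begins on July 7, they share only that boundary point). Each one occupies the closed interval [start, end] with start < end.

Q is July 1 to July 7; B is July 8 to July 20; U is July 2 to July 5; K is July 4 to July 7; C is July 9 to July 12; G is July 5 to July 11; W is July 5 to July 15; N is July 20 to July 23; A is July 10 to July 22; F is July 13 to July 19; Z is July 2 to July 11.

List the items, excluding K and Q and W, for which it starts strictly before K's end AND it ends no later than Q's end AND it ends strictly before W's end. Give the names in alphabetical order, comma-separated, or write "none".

U

Conditions: its start is strictly before K's end (X.start < July 7) AND its end is no later than Q's end (X.end <= July 7) AND its end is strictly before W's end (X.end < July 15).
A: start July 10 < July 7? ✗; end July 22 <= July 7? ✗; end July 22 < July 15? ✗ → no.
B: start July 8 < July 7? ✗; end July 20 <= July 7? ✗; end July 20 < July 15? ✗ → no.
C: start July 9 < July 7? ✗; end July 12 <= July 7? ✗; end July 12 < July 15? ✓ → no.
F: start July 13 < July 7? ✗; end July 19 <= July 7? ✗; end July 19 < July 15? ✗ → no.
G: start July 5 < July 7? ✓; end July 11 <= July 7? ✗; end July 11 < July 15? ✓ → no.
N: start July 20 < July 7? ✗; end July 23 <= July 7? ✗; end July 23 < July 15? ✗ → no.
U: start July 2 < July 7? ✓; end July 5 <= July 7? ✓; end July 5 < July 15? ✓ → yes.
Z: start July 2 < July 7? ✓; end July 11 <= July 7? ✗; end July 11 < July 15? ✓ → no.
Result: U.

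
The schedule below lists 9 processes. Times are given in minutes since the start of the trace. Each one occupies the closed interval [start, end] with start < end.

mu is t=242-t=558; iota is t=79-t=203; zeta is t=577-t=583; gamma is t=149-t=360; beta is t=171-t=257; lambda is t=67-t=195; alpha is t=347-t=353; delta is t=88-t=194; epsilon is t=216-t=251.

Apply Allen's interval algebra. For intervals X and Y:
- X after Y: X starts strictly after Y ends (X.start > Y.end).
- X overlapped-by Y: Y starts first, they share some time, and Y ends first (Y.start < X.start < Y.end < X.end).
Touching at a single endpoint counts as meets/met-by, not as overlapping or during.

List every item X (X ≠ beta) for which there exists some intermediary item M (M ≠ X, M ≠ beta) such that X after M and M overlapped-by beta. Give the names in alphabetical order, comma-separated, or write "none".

zeta

Target beta = [t=171, t=257].
Intermediaries M with M overlapped-by beta: mu.
Via mu — items with X after mu: zeta.
Union: zeta.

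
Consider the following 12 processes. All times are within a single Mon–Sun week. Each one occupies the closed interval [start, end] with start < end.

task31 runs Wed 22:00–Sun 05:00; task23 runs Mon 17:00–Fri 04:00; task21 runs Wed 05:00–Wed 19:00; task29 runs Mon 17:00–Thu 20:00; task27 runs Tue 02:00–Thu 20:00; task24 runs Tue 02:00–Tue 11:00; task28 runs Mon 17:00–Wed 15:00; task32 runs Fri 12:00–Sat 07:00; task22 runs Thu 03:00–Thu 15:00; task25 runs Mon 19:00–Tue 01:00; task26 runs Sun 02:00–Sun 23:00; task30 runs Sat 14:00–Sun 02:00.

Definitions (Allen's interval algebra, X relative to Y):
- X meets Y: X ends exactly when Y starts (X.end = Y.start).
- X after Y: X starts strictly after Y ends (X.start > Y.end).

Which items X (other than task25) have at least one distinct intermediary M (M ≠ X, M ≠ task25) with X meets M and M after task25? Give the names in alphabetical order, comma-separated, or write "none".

Target task25 = [Mon 19:00, Tue 01:00].
Intermediaries M with M after task25: task21, task22, task24, task26, task27, task30, task31, task32.
Via task21 — items with X meets task21: none.
Via task22 — items with X meets task22: none.
Via task24 — items with X meets task24: none.
Via task26 — items with X meets task26: task30.
Via task27 — items with X meets task27: none.
Via task30 — items with X meets task30: none.
Via task31 — items with X meets task31: none.
Via task32 — items with X meets task32: none.
Union: task30.

task30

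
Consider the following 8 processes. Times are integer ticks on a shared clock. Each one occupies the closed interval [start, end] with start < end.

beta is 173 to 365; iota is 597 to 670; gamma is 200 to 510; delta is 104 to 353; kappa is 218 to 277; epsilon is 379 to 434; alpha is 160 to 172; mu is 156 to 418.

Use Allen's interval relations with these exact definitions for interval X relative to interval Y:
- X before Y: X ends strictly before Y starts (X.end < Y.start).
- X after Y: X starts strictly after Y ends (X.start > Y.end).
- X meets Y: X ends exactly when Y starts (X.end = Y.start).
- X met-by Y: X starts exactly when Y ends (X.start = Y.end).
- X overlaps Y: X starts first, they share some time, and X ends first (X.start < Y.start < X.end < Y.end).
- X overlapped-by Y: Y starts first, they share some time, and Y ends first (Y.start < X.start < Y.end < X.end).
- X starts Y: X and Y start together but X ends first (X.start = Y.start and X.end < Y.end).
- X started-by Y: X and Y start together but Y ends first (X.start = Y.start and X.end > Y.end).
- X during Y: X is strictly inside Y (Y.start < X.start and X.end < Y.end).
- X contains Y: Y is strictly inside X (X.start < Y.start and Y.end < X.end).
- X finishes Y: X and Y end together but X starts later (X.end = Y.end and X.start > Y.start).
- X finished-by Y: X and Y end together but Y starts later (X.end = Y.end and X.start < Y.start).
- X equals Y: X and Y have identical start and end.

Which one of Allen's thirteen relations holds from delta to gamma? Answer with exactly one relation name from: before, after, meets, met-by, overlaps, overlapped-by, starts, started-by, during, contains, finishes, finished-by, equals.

overlaps

delta = [104, 353]; gamma = [200, 510].
Compare endpoints: delta.start < gamma.start, delta.start < gamma.end, delta.end > gamma.start, delta.end < gamma.end.
That pattern is 'overlaps'.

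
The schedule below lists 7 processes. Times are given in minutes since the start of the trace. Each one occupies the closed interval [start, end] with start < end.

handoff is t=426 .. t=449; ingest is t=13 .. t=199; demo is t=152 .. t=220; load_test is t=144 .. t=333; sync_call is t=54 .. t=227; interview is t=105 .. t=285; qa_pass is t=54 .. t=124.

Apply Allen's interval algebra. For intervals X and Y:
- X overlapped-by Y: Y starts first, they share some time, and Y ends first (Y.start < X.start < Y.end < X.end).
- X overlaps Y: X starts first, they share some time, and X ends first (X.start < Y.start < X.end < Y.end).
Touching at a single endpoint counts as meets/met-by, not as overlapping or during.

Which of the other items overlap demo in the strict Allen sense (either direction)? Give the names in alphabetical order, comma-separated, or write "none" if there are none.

ingest

Target demo = [t=152, t=220].
handoff [t=426, t=449] → after → no.
ingest [t=13, t=199] → overlaps → yes.
interview [t=105, t=285] → contains → no.
load_test [t=144, t=333] → contains → no.
qa_pass [t=54, t=124] → before → no.
sync_call [t=54, t=227] → contains → no.
Result: ingest.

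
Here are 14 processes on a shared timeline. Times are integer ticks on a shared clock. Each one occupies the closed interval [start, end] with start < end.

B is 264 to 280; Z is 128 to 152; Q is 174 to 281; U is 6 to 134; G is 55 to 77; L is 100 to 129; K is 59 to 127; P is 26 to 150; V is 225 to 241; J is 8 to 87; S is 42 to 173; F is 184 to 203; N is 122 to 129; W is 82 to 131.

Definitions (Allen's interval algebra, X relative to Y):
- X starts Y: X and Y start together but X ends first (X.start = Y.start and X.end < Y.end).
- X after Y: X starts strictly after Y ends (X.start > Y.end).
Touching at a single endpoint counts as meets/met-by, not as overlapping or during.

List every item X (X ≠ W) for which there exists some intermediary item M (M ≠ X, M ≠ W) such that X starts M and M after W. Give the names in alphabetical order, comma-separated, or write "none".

Target W = [82, 131].
Intermediaries M with M after W: B, F, Q, V.
Via B — items with X starts B: none.
Via F — items with X starts F: none.
Via Q — items with X starts Q: none.
Via V — items with X starts V: none.
Union: none.

none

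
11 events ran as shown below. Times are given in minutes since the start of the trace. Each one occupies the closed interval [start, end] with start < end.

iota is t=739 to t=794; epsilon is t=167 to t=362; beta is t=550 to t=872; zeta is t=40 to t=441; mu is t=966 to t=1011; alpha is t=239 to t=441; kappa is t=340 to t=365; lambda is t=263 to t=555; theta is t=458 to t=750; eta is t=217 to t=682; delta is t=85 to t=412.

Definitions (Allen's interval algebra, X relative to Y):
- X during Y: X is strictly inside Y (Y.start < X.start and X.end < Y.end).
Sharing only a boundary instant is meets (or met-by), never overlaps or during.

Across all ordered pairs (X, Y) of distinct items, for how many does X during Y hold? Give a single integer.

Checking all 110 ordered pairs for relation 'during'; matching pairs in alphabetical order:
(alpha, eta): alpha during eta ✓
(delta, zeta): delta during zeta ✓
(epsilon, delta): epsilon during delta ✓
(epsilon, zeta): epsilon during zeta ✓
(iota, beta): iota during beta ✓
(kappa, alpha): kappa during alpha ✓
(kappa, delta): kappa during delta ✓
(kappa, eta): kappa during eta ✓
(kappa, lambda): kappa during lambda ✓
(kappa, zeta): kappa during zeta ✓
(lambda, eta): lambda during eta ✓
Count: 11.

11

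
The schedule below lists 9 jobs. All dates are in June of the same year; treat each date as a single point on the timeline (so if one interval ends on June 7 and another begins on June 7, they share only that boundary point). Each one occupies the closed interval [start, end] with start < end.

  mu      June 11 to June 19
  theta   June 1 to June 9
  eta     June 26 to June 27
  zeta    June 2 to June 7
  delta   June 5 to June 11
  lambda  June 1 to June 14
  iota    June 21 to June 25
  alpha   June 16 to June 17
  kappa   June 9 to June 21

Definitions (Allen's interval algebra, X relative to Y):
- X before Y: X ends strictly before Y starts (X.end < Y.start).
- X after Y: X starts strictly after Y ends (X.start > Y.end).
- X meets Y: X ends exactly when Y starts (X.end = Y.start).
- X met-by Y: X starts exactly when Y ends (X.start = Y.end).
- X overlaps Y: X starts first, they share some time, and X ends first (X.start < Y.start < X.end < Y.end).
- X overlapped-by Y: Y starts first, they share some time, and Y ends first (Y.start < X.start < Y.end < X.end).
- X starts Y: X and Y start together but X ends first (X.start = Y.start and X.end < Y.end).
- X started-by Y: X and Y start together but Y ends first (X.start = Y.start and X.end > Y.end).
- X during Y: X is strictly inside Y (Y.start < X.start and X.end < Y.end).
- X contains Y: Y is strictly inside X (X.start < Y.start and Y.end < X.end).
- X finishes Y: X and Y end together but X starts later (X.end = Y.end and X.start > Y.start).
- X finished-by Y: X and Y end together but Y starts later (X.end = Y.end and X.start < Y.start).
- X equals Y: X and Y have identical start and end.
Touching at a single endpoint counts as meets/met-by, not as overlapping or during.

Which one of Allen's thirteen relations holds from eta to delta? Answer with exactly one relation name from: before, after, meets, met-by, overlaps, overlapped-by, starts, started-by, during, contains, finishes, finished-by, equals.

eta = [June 26, June 27]; delta = [June 5, June 11].
Compare endpoints: eta.start > delta.start, eta.start > delta.end, eta.end > delta.start, eta.end > delta.end.
That pattern is 'after'.

after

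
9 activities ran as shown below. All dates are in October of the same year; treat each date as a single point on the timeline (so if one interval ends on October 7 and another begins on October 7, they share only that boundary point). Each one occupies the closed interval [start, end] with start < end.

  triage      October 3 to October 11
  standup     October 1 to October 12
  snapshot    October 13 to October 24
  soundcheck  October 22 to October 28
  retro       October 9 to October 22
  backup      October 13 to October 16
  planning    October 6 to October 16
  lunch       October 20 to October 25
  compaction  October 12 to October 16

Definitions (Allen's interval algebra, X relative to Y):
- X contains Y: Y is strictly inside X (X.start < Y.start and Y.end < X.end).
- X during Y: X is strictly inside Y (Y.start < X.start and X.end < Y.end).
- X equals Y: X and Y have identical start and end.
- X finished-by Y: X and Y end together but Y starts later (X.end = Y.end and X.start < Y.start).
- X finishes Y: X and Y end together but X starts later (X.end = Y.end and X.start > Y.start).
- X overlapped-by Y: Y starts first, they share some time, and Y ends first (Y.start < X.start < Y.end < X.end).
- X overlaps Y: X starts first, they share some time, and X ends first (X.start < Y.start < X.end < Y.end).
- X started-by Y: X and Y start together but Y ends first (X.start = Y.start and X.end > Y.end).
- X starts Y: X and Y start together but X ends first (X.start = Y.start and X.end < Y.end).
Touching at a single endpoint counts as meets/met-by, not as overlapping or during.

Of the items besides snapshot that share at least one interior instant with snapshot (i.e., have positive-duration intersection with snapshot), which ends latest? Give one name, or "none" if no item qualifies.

Target snapshot = [October 13, October 24].
backup [October 13, October 16] → starts → candidate.
compaction [October 12, October 16] → overlaps → candidate.
lunch [October 20, October 25] → overlapped-by → candidate.
planning [October 6, October 16] → overlaps → candidate.
retro [October 9, October 22] → overlaps → candidate.
soundcheck [October 22, October 28] → overlapped-by → candidate.
standup [October 1, October 12] → before → excluded.
triage [October 3, October 11] → before → excluded.
Among candidates, latest end is October 28 → soundcheck.

soundcheck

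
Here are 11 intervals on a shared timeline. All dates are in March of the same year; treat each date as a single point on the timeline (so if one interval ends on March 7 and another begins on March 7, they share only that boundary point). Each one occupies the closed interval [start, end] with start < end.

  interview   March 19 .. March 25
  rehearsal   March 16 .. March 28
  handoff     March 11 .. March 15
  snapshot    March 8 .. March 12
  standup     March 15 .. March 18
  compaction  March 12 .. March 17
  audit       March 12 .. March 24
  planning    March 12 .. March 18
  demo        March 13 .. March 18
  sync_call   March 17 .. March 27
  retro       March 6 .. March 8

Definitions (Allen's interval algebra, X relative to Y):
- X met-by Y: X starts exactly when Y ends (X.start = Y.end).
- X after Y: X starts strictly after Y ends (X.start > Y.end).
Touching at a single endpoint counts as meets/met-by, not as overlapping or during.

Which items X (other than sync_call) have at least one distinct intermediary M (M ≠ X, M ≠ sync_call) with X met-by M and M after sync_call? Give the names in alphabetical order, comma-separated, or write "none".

none

Target sync_call = [March 17, March 27].
Intermediaries M with M after sync_call: none.
Union: none.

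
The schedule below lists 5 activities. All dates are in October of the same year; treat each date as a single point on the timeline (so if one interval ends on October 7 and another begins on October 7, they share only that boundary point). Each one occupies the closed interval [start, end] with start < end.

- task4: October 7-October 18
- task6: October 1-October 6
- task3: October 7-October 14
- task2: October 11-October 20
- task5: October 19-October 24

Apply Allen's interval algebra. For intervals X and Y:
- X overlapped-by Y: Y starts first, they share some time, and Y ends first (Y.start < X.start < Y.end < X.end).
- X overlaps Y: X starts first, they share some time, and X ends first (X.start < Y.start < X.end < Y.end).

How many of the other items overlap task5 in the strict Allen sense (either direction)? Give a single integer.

Target task5 = [October 19, October 24].
task2 [October 11, October 20] → overlaps → counts.
task3 [October 7, October 14] → before → no.
task4 [October 7, October 18] → before → no.
task6 [October 1, October 6] → before → no.
Total: 1.

1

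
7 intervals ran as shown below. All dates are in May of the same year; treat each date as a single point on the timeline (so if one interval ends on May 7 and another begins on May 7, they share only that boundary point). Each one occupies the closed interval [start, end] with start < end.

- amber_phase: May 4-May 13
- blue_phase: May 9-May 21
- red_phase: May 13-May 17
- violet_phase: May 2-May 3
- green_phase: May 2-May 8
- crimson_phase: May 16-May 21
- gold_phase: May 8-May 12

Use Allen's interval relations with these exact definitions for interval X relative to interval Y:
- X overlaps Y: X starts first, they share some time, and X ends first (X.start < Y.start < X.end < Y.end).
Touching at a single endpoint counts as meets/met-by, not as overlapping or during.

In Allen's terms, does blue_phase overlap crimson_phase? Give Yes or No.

No

blue_phase = [May 9, May 21], crimson_phase = [May 16, May 21].
Actual relation of blue_phase to crimson_phase: finished-by.
Asked whether 'overlaps' holds → No.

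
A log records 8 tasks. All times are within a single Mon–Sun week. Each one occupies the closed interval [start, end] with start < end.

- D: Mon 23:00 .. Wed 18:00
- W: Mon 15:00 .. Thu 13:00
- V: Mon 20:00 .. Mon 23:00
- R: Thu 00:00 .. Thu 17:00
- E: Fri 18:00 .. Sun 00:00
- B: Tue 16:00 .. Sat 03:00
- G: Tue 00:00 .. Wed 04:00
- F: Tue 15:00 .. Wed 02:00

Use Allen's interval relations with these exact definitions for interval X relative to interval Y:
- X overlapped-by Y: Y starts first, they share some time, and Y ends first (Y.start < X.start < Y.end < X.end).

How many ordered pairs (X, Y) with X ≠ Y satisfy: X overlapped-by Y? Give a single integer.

Checking all 56 ordered pairs for relation 'overlapped-by'; matching pairs in alphabetical order:
(B, D): B overlapped-by D ✓
(B, F): B overlapped-by F ✓
(B, G): B overlapped-by G ✓
(B, W): B overlapped-by W ✓
(E, B): E overlapped-by B ✓
(R, W): R overlapped-by W ✓
Count: 6.

6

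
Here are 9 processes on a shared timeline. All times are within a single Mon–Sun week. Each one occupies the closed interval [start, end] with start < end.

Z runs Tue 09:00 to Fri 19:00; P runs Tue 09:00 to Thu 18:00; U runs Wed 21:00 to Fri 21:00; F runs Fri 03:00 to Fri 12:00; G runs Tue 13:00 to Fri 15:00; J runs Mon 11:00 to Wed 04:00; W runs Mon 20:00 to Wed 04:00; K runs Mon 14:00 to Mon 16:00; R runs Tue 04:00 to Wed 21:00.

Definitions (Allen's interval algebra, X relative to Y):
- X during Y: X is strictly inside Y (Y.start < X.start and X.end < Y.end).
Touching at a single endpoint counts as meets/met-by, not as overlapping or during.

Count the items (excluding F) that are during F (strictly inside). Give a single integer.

0

Target F = [Fri 03:00, Fri 12:00].
G [Tue 13:00, Fri 15:00] → contains → no.
J [Mon 11:00, Wed 04:00] → before → no.
K [Mon 14:00, Mon 16:00] → before → no.
P [Tue 09:00, Thu 18:00] → before → no.
R [Tue 04:00, Wed 21:00] → before → no.
U [Wed 21:00, Fri 21:00] → contains → no.
W [Mon 20:00, Wed 04:00] → before → no.
Z [Tue 09:00, Fri 19:00] → contains → no.
Total: 0.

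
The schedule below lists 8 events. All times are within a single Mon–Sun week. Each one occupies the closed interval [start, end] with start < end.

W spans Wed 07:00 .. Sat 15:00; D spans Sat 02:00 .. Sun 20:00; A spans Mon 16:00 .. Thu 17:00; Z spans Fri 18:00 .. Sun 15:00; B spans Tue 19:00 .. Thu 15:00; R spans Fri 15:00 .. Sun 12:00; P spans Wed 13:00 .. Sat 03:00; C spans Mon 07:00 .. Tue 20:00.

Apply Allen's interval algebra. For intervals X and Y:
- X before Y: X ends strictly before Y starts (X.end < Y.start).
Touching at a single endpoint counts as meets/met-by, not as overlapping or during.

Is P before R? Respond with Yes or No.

P = [Wed 13:00, Sat 03:00], R = [Fri 15:00, Sun 12:00].
Actual relation of P to R: overlaps.
Asked whether 'before' holds → No.

No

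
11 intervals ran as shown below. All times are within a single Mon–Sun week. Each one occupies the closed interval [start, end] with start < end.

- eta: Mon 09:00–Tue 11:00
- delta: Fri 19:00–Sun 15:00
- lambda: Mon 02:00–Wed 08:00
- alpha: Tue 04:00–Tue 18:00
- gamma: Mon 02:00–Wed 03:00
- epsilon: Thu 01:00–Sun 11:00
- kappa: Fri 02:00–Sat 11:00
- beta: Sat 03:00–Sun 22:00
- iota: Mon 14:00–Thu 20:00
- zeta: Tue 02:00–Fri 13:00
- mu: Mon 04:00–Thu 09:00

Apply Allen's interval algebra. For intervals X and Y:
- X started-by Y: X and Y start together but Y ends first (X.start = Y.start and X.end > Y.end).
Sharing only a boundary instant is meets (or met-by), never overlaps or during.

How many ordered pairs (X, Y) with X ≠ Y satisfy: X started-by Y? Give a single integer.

Checking all 110 ordered pairs for relation 'started-by'; matching pairs in alphabetical order:
(lambda, gamma): lambda started-by gamma ✓
Count: 1.

1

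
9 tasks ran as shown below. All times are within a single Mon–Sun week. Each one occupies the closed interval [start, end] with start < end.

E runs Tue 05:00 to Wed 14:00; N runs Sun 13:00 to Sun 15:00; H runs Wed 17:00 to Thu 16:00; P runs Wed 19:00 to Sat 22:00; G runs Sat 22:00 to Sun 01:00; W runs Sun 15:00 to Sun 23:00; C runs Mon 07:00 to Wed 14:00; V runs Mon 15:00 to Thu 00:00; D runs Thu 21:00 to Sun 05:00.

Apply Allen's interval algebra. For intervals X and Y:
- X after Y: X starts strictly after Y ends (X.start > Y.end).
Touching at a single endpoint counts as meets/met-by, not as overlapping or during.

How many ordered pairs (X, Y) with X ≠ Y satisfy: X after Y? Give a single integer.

Checking all 72 ordered pairs for relation 'after'; matching pairs in alphabetical order:
(D, C): D after C ✓
(D, E): D after E ✓
(D, H): D after H ✓
(D, V): D after V ✓
(G, C): G after C ✓
(G, E): G after E ✓
(G, H): G after H ✓
(G, V): G after V ✓
(H, C): H after C ✓
(H, E): H after E ✓
(N, C): N after C ✓
(N, D): N after D ✓
(N, E): N after E ✓
(N, G): N after G ✓
(N, H): N after H ✓
(N, P): N after P ✓
(N, V): N after V ✓
(P, C): P after C ✓
(P, E): P after E ✓
(W, C): W after C ✓
(W, D): W after D ✓
(W, E): W after E ✓
(W, G): W after G ✓
(W, H): W after H ✓
... plus 2 further pairs not listed.
Count: 26.

26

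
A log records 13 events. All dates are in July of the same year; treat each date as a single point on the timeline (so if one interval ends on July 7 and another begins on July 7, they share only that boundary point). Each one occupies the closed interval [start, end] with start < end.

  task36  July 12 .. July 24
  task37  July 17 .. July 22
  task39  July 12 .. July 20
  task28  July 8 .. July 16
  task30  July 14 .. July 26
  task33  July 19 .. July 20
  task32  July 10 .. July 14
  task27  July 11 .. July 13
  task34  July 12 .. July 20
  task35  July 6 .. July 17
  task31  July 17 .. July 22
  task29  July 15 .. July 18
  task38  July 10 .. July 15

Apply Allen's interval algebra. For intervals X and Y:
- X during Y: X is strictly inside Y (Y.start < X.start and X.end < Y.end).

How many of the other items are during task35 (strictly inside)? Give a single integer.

4

Target task35 = [July 6, July 17].
task27 [July 11, July 13] → during → counts.
task28 [July 8, July 16] → during → counts.
task29 [July 15, July 18] → overlapped-by → no.
task30 [July 14, July 26] → overlapped-by → no.
task31 [July 17, July 22] → met-by → no.
task32 [July 10, July 14] → during → counts.
task33 [July 19, July 20] → after → no.
task34 [July 12, July 20] → overlapped-by → no.
task36 [July 12, July 24] → overlapped-by → no.
task37 [July 17, July 22] → met-by → no.
task38 [July 10, July 15] → during → counts.
task39 [July 12, July 20] → overlapped-by → no.
Total: 4.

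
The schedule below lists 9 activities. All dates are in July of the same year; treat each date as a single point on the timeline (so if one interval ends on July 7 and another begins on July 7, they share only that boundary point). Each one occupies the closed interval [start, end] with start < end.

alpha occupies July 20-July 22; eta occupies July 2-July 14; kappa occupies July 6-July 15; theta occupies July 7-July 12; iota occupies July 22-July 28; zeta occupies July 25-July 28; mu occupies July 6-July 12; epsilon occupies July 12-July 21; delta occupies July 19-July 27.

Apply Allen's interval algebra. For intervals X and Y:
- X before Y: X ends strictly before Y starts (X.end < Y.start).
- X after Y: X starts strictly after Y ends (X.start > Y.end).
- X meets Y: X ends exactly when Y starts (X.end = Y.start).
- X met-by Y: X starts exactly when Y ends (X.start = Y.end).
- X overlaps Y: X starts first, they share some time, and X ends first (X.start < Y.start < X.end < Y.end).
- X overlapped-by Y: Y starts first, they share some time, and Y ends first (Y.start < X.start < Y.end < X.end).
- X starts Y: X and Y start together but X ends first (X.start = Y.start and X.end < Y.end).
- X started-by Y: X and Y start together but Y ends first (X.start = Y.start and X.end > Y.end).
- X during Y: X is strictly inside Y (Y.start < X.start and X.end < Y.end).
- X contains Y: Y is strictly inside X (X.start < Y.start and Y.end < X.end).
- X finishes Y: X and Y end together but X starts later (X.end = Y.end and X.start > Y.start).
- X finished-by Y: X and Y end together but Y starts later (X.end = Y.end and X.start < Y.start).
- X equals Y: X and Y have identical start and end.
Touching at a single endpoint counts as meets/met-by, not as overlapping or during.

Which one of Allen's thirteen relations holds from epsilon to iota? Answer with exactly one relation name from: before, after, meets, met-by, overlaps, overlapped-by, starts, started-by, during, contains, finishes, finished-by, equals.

before

epsilon = [July 12, July 21]; iota = [July 22, July 28].
Compare endpoints: epsilon.start < iota.start, epsilon.start < iota.end, epsilon.end < iota.start, epsilon.end < iota.end.
That pattern is 'before'.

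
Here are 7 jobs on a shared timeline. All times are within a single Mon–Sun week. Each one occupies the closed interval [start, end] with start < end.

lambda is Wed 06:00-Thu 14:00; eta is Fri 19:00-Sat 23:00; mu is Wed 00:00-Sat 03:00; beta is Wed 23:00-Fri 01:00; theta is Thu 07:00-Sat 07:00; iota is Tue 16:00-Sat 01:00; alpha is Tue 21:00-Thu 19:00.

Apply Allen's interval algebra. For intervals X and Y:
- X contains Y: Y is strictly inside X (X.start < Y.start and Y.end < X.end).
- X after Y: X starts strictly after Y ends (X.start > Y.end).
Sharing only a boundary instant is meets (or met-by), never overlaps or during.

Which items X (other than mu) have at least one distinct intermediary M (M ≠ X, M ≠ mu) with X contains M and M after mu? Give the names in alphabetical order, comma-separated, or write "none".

Target mu = [Wed 00:00, Sat 03:00].
Intermediaries M with M after mu: none.
Union: none.

none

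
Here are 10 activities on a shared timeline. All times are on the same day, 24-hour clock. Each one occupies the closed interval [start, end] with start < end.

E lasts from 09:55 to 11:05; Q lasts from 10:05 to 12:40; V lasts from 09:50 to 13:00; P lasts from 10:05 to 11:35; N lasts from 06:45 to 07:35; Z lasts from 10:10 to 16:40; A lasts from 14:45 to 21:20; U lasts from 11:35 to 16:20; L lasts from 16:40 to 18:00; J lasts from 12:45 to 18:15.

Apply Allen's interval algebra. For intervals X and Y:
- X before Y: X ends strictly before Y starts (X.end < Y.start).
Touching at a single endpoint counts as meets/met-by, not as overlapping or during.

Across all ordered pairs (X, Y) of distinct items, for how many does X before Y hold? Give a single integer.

Checking all 90 ordered pairs for relation 'before'; matching pairs in alphabetical order:
(E, A): E before A ✓
(E, J): E before J ✓
(E, L): E before L ✓
(E, U): E before U ✓
(N, A): N before A ✓
(N, E): N before E ✓
(N, J): N before J ✓
(N, L): N before L ✓
(N, P): N before P ✓
(N, Q): N before Q ✓
(N, U): N before U ✓
(N, V): N before V ✓
(N, Z): N before Z ✓
(P, A): P before A ✓
(P, J): P before J ✓
(P, L): P before L ✓
(Q, A): Q before A ✓
(Q, J): Q before J ✓
(Q, L): Q before L ✓
(U, L): U before L ✓
(V, A): V before A ✓
(V, L): V before L ✓
Count: 22.

22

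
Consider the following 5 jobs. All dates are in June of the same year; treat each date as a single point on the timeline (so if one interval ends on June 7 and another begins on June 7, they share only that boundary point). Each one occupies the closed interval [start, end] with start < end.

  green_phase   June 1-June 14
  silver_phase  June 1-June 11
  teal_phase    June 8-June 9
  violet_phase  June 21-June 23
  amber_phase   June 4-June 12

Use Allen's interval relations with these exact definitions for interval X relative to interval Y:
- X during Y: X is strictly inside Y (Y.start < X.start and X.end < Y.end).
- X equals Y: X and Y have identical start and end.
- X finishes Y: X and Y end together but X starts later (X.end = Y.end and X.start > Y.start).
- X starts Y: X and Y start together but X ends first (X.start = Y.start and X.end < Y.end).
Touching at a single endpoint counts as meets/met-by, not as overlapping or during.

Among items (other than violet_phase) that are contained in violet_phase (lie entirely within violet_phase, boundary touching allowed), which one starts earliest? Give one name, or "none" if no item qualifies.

Target violet_phase = [June 21, June 23].
amber_phase [June 4, June 12] → before → excluded.
green_phase [June 1, June 14] → before → excluded.
silver_phase [June 1, June 11] → before → excluded.
teal_phase [June 8, June 9] → before → excluded.
No candidates → none.

none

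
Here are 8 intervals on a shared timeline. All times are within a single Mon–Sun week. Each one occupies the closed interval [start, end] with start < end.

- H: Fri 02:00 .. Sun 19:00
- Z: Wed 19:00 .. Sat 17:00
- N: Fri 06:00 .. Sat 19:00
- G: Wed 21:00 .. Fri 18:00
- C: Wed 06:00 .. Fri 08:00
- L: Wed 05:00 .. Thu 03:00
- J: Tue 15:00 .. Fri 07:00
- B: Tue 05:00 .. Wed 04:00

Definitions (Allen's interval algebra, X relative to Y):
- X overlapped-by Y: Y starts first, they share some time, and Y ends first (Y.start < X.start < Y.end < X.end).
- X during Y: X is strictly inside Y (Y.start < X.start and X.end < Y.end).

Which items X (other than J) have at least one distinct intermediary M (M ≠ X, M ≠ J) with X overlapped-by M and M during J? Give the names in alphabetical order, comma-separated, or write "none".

C, G, Z

Target J = [Tue 15:00, Fri 07:00].
Intermediaries M with M during J: L.
Via L — items with X overlapped-by L: C, G, Z.
Union: C, G, Z.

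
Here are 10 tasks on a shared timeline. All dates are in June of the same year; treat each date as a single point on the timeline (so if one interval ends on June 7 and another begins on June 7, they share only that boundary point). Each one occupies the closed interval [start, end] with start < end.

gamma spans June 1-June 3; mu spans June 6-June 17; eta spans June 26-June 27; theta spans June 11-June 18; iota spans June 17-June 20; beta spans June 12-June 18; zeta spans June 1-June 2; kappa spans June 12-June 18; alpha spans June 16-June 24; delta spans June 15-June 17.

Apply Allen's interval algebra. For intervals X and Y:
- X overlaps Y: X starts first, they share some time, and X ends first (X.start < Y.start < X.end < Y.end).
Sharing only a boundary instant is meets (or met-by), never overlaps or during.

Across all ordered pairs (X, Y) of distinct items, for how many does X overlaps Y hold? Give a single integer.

11

Checking all 90 ordered pairs for relation 'overlaps'; matching pairs in alphabetical order:
(beta, alpha): beta overlaps alpha ✓
(beta, iota): beta overlaps iota ✓
(delta, alpha): delta overlaps alpha ✓
(kappa, alpha): kappa overlaps alpha ✓
(kappa, iota): kappa overlaps iota ✓
(mu, alpha): mu overlaps alpha ✓
(mu, beta): mu overlaps beta ✓
(mu, kappa): mu overlaps kappa ✓
(mu, theta): mu overlaps theta ✓
(theta, alpha): theta overlaps alpha ✓
(theta, iota): theta overlaps iota ✓
Count: 11.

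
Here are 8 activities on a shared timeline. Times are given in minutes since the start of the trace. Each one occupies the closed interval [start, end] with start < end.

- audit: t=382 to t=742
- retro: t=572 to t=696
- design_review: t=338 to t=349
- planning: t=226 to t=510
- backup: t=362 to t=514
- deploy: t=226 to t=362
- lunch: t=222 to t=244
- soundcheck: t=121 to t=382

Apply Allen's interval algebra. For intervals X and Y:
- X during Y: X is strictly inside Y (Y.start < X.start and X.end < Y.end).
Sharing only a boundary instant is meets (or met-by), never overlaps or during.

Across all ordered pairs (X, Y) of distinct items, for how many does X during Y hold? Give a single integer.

6

Checking all 56 ordered pairs for relation 'during'; matching pairs in alphabetical order:
(deploy, soundcheck): deploy during soundcheck ✓
(design_review, deploy): design_review during deploy ✓
(design_review, planning): design_review during planning ✓
(design_review, soundcheck): design_review during soundcheck ✓
(lunch, soundcheck): lunch during soundcheck ✓
(retro, audit): retro during audit ✓
Count: 6.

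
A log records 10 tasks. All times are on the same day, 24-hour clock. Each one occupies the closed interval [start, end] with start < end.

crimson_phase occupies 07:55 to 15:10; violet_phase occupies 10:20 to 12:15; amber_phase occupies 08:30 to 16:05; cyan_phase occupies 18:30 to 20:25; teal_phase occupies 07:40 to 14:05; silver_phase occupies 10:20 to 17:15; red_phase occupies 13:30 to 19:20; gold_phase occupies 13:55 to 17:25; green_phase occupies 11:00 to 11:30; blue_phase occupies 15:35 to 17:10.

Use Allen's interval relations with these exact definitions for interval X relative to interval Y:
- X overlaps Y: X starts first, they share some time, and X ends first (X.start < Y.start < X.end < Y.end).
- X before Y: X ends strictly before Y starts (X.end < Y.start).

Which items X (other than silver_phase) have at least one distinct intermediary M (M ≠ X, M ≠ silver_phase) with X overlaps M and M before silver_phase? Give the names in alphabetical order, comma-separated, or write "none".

Target silver_phase = [10:20, 17:15].
Intermediaries M with M before silver_phase: none.
Union: none.

none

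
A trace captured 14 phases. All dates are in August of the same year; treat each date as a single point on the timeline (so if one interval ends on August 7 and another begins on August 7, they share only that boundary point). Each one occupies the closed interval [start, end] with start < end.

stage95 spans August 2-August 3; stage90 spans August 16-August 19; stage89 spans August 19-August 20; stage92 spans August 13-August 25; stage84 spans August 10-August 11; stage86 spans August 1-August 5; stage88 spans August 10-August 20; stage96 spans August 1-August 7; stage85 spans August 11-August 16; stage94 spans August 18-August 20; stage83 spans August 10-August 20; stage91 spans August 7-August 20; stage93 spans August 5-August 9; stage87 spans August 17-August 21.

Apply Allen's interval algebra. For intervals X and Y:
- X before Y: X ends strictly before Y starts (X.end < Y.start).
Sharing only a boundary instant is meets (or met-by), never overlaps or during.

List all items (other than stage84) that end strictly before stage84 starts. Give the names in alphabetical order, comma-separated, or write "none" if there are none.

stage86, stage93, stage95, stage96

Target stage84 = [August 10, August 11].
stage83 [August 10, August 20] → started-by → no.
stage85 [August 11, August 16] → met-by → no.
stage86 [August 1, August 5] → before → yes.
stage87 [August 17, August 21] → after → no.
stage88 [August 10, August 20] → started-by → no.
stage89 [August 19, August 20] → after → no.
stage90 [August 16, August 19] → after → no.
stage91 [August 7, August 20] → contains → no.
stage92 [August 13, August 25] → after → no.
stage93 [August 5, August 9] → before → yes.
stage94 [August 18, August 20] → after → no.
stage95 [August 2, August 3] → before → yes.
stage96 [August 1, August 7] → before → yes.
Result: stage86, stage93, stage95, stage96.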